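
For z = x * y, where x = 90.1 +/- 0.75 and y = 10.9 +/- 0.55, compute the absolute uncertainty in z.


For a product z = x*y, the relative uncertainty is:
uz/z = sqrt((ux/x)^2 + (uy/y)^2)
Relative uncertainties: ux/x = 0.75/90.1 = 0.008324
uy/y = 0.55/10.9 = 0.050459
z = 90.1 * 10.9 = 982.1
uz = 982.1 * sqrt(0.008324^2 + 0.050459^2) = 50.225

50.225


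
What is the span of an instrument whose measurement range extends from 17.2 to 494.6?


Span = upper range - lower range.
Span = 494.6 - (17.2)
Span = 477.4

477.4


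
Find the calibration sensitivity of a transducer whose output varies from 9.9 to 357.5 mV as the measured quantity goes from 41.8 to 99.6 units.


Sensitivity = (y2 - y1) / (x2 - x1).
S = (357.5 - 9.9) / (99.6 - 41.8)
S = 347.6 / 57.8
S = 6.0138 mV/unit

6.0138 mV/unit


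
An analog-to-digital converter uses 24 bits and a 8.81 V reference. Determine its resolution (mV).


The resolution (LSB) of an ADC is Vref / 2^n.
LSB = 8.81 / 2^24
LSB = 8.81 / 16777216
LSB = 5.3e-07 V = 0.00052512 mV

0.00052512 mV


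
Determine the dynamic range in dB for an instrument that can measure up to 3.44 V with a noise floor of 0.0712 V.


Dynamic range = 20 * log10(Vmax / Vnoise).
DR = 20 * log10(3.44 / 0.0712)
DR = 20 * log10(48.31)
DR = 33.68 dB

33.68 dB


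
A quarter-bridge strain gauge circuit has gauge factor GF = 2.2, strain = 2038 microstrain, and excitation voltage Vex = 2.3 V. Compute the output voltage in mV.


Quarter bridge output: Vout = (GF * epsilon * Vex) / 4.
Vout = (2.2 * 2038e-6 * 2.3) / 4
Vout = 0.01031228 / 4 V
Vout = 0.00257807 V = 2.5781 mV

2.5781 mV


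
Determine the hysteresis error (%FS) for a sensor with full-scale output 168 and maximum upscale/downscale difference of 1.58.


Hysteresis = (max difference / full scale) * 100%.
H = (1.58 / 168) * 100
H = 0.94 %FS

0.94 %FS


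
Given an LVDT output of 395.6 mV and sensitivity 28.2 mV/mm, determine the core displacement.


Displacement = Vout / sensitivity.
d = 395.6 / 28.2
d = 14.028 mm

14.028 mm


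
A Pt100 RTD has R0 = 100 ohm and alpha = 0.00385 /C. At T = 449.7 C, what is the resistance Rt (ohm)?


The RTD equation: Rt = R0 * (1 + alpha * T).
Rt = 100 * (1 + 0.00385 * 449.7)
Rt = 100 * (1 + 1.731345)
Rt = 100 * 2.731345
Rt = 273.135 ohm

273.135 ohm


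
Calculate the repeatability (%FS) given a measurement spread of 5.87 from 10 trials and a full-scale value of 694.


Repeatability = (spread / full scale) * 100%.
R = (5.87 / 694) * 100
R = 0.846 %FS

0.846 %FS


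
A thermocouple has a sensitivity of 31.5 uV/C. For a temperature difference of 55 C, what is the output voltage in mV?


The thermocouple output V = sensitivity * dT.
V = 31.5 uV/C * 55 C
V = 1732.5 uV
V = 1.732 mV

1.732 mV


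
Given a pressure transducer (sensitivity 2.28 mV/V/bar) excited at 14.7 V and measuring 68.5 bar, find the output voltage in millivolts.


Output = sensitivity * Vex * P.
Vout = 2.28 * 14.7 * 68.5
Vout = 33.516 * 68.5
Vout = 2295.85 mV

2295.85 mV


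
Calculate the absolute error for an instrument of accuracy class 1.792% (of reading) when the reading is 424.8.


Absolute error = (accuracy% / 100) * reading.
Error = (1.792 / 100) * 424.8
Error = 0.01792 * 424.8
Error = 7.6124

7.6124


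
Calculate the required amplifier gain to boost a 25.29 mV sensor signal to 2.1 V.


Gain = Vout / Vin (converting to same units).
G = 2.1 V / 25.29 mV
G = 2100.0 mV / 25.29 mV
G = 83.04

83.04


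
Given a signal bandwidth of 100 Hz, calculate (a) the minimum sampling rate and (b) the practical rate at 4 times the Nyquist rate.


By Nyquist theorem, fs_min = 2 * fmax.
fs_min = 2 * 100 = 200 Hz
Practical rate = 4 * fs_min = 4 * 200 = 800 Hz

fs_min = 200 Hz, fs_practical = 800 Hz


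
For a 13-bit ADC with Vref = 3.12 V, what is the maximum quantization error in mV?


The maximum quantization error is +/- LSB/2.
LSB = Vref / 2^n = 3.12 / 8192 = 0.00038086 V
Max error = LSB / 2 = 0.00038086 / 2 = 0.00019043 V
Max error = 0.1904 mV

0.1904 mV


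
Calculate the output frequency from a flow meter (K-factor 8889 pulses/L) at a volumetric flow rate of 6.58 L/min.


Frequency = K * Q / 60 (converting L/min to L/s).
f = 8889 * 6.58 / 60
f = 58489.62 / 60
f = 974.83 Hz

974.83 Hz


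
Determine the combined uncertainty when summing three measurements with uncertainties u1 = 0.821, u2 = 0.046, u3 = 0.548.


For a sum of independent quantities, uc = sqrt(u1^2 + u2^2 + u3^2).
uc = sqrt(0.821^2 + 0.046^2 + 0.548^2)
uc = sqrt(0.674041 + 0.002116 + 0.300304)
uc = 0.9882

0.9882


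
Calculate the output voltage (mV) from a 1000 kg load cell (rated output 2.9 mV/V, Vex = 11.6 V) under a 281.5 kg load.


Vout = rated_output * Vex * (load / capacity).
Vout = 2.9 * 11.6 * (281.5 / 1000)
Vout = 2.9 * 11.6 * 0.2815
Vout = 9.47 mV

9.47 mV


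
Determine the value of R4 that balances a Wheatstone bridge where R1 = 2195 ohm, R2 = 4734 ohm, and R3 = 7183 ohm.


At balance: R1*R4 = R2*R3, so R4 = R2*R3/R1.
R4 = 4734 * 7183 / 2195
R4 = 34004322 / 2195
R4 = 15491.72 ohm

15491.72 ohm


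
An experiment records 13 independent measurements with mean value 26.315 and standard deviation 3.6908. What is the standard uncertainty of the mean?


The standard uncertainty for Type A evaluation is u = s / sqrt(n).
u = 3.6908 / sqrt(13)
u = 3.6908 / 3.6056
u = 1.0236

1.0236


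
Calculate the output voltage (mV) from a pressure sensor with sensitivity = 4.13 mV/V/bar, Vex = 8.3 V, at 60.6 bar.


Output = sensitivity * Vex * P.
Vout = 4.13 * 8.3 * 60.6
Vout = 34.279 * 60.6
Vout = 2077.31 mV

2077.31 mV


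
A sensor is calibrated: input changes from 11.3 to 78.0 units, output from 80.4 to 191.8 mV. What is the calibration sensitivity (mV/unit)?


Sensitivity = (y2 - y1) / (x2 - x1).
S = (191.8 - 80.4) / (78.0 - 11.3)
S = 111.4 / 66.7
S = 1.6702 mV/unit

1.6702 mV/unit


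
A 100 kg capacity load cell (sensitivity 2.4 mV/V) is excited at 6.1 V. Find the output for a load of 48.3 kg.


Vout = rated_output * Vex * (load / capacity).
Vout = 2.4 * 6.1 * (48.3 / 100)
Vout = 2.4 * 6.1 * 0.483
Vout = 7.071 mV

7.071 mV


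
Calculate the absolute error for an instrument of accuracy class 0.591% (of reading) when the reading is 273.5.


Absolute error = (accuracy% / 100) * reading.
Error = (0.591 / 100) * 273.5
Error = 0.00591 * 273.5
Error = 1.6164

1.6164


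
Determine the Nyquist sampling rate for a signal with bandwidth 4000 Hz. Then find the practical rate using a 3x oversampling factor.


By Nyquist theorem, fs_min = 2 * fmax.
fs_min = 2 * 4000 = 8000 Hz
Practical rate = 3 * fs_min = 3 * 8000 = 24000 Hz

fs_min = 8000 Hz, fs_practical = 24000 Hz


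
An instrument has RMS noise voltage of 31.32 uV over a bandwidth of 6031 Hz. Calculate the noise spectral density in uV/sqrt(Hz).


Noise spectral density = Vrms / sqrt(BW).
NSD = 31.32 / sqrt(6031)
NSD = 31.32 / 77.6595
NSD = 0.4033 uV/sqrt(Hz)

0.4033 uV/sqrt(Hz)


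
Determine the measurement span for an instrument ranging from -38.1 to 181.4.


Span = upper range - lower range.
Span = 181.4 - (-38.1)
Span = 219.5

219.5


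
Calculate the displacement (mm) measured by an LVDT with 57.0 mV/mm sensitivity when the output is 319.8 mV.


Displacement = Vout / sensitivity.
d = 319.8 / 57.0
d = 5.611 mm

5.611 mm


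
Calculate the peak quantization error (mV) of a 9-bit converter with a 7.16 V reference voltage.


The maximum quantization error is +/- LSB/2.
LSB = Vref / 2^n = 7.16 / 512 = 0.01398438 V
Max error = LSB / 2 = 0.01398438 / 2 = 0.00699219 V
Max error = 6.9922 mV

6.9922 mV


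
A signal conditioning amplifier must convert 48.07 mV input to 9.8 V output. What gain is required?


Gain = Vout / Vin (converting to same units).
G = 9.8 V / 48.07 mV
G = 9800.0 mV / 48.07 mV
G = 203.87

203.87


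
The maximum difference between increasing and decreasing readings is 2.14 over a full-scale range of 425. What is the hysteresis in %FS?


Hysteresis = (max difference / full scale) * 100%.
H = (2.14 / 425) * 100
H = 0.504 %FS

0.504 %FS


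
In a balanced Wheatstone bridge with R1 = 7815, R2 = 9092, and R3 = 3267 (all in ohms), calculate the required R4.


At balance: R1*R4 = R2*R3, so R4 = R2*R3/R1.
R4 = 9092 * 3267 / 7815
R4 = 29703564 / 7815
R4 = 3800.84 ohm

3800.84 ohm


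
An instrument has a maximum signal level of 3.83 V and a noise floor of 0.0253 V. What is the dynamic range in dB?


Dynamic range = 20 * log10(Vmax / Vnoise).
DR = 20 * log10(3.83 / 0.0253)
DR = 20 * log10(151.38)
DR = 43.6 dB

43.6 dB


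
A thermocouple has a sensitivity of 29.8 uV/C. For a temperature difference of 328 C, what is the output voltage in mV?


The thermocouple output V = sensitivity * dT.
V = 29.8 uV/C * 328 C
V = 9774.4 uV
V = 9.774 mV

9.774 mV


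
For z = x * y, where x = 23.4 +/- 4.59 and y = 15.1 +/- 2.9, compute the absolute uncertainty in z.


For a product z = x*y, the relative uncertainty is:
uz/z = sqrt((ux/x)^2 + (uy/y)^2)
Relative uncertainties: ux/x = 4.59/23.4 = 0.196154
uy/y = 2.9/15.1 = 0.192053
z = 23.4 * 15.1 = 353.3
uz = 353.3 * sqrt(0.196154^2 + 0.192053^2) = 96.999

96.999


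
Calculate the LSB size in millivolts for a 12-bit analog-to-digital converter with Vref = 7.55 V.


The resolution (LSB) of an ADC is Vref / 2^n.
LSB = 7.55 / 2^12
LSB = 7.55 / 4096
LSB = 0.00184326 V = 1.84326172 mV

1.84326172 mV


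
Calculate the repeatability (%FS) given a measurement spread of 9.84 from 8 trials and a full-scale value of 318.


Repeatability = (spread / full scale) * 100%.
R = (9.84 / 318) * 100
R = 3.094 %FS

3.094 %FS


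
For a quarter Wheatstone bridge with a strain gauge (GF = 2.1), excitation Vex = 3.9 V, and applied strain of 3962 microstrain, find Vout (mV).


Quarter bridge output: Vout = (GF * epsilon * Vex) / 4.
Vout = (2.1 * 3962e-6 * 3.9) / 4
Vout = 0.03244878 / 4 V
Vout = 0.00811219 V = 8.1122 mV

8.1122 mV


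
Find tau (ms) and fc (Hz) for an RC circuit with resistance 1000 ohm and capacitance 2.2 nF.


Time constant: tau = R * C.
tau = 1000 * 2.20e-09 = 2.2e-06 s
tau = 0.0022 ms
Cutoff frequency: fc = 1 / (2*pi*R*C).
fc = 1 / (2*pi*2.2e-06) = 72343.16 Hz

tau = 0.0022 ms, fc = 72343.16 Hz


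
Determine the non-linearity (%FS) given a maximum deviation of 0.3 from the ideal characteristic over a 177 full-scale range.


Linearity error = (max deviation / full scale) * 100%.
Linearity = (0.3 / 177) * 100
Linearity = 0.169 %FS

0.169 %FS


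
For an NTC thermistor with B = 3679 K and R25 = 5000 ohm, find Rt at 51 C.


NTC thermistor equation: Rt = R25 * exp(B * (1/T - 1/T25)).
T in Kelvin: 324.15 K, T25 = 298.15 K
1/T - 1/T25 = 1/324.15 - 1/298.15 = -0.00026902
B * (1/T - 1/T25) = 3679 * -0.00026902 = -0.9897
Rt = 5000 * exp(-0.9897) = 1858.4 ohm

1858.4 ohm


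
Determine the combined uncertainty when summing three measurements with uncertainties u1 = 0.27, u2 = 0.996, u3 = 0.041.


For a sum of independent quantities, uc = sqrt(u1^2 + u2^2 + u3^2).
uc = sqrt(0.27^2 + 0.996^2 + 0.041^2)
uc = sqrt(0.0729 + 0.992016 + 0.001681)
uc = 1.0328

1.0328


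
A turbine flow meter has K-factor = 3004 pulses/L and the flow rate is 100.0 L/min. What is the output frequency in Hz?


Frequency = K * Q / 60 (converting L/min to L/s).
f = 3004 * 100.0 / 60
f = 300400.0 / 60
f = 5006.67 Hz

5006.67 Hz


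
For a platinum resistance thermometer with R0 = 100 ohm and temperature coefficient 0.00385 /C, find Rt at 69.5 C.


The RTD equation: Rt = R0 * (1 + alpha * T).
Rt = 100 * (1 + 0.00385 * 69.5)
Rt = 100 * (1 + 0.267575)
Rt = 100 * 1.267575
Rt = 126.757 ohm

126.757 ohm


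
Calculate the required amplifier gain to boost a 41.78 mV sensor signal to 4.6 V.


Gain = Vout / Vin (converting to same units).
G = 4.6 V / 41.78 mV
G = 4600.0 mV / 41.78 mV
G = 110.1

110.1


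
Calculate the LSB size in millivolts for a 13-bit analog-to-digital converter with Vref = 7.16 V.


The resolution (LSB) of an ADC is Vref / 2^n.
LSB = 7.16 / 2^13
LSB = 7.16 / 8192
LSB = 0.00087402 V = 0.87402344 mV

0.87402344 mV


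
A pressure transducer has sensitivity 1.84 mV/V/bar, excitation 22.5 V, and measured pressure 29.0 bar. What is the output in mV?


Output = sensitivity * Vex * P.
Vout = 1.84 * 22.5 * 29.0
Vout = 41.4 * 29.0
Vout = 1200.6 mV

1200.6 mV


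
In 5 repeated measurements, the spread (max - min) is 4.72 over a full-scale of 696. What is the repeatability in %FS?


Repeatability = (spread / full scale) * 100%.
R = (4.72 / 696) * 100
R = 0.678 %FS

0.678 %FS


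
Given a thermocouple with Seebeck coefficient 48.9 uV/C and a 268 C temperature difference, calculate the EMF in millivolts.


The thermocouple output V = sensitivity * dT.
V = 48.9 uV/C * 268 C
V = 13105.2 uV
V = 13.105 mV

13.105 mV


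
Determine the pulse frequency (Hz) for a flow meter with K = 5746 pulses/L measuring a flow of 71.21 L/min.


Frequency = K * Q / 60 (converting L/min to L/s).
f = 5746 * 71.21 / 60
f = 409172.66 / 60
f = 6819.54 Hz

6819.54 Hz


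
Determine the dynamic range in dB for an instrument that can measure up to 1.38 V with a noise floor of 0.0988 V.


Dynamic range = 20 * log10(Vmax / Vnoise).
DR = 20 * log10(1.38 / 0.0988)
DR = 20 * log10(13.97)
DR = 22.9 dB

22.9 dB


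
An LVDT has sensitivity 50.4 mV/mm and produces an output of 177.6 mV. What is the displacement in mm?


Displacement = Vout / sensitivity.
d = 177.6 / 50.4
d = 3.524 mm

3.524 mm


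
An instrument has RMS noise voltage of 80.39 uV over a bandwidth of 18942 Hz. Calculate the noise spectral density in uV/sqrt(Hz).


Noise spectral density = Vrms / sqrt(BW).
NSD = 80.39 / sqrt(18942)
NSD = 80.39 / 137.6299
NSD = 0.5841 uV/sqrt(Hz)

0.5841 uV/sqrt(Hz)


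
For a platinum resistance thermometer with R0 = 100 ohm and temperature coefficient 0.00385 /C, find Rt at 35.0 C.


The RTD equation: Rt = R0 * (1 + alpha * T).
Rt = 100 * (1 + 0.00385 * 35.0)
Rt = 100 * (1 + 0.13475)
Rt = 100 * 1.13475
Rt = 113.475 ohm

113.475 ohm


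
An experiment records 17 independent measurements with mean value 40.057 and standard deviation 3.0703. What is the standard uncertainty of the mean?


The standard uncertainty for Type A evaluation is u = s / sqrt(n).
u = 3.0703 / sqrt(17)
u = 3.0703 / 4.1231
u = 0.7447

0.7447


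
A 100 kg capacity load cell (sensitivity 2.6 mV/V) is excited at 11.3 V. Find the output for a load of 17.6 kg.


Vout = rated_output * Vex * (load / capacity).
Vout = 2.6 * 11.3 * (17.6 / 100)
Vout = 2.6 * 11.3 * 0.176
Vout = 5.171 mV

5.171 mV


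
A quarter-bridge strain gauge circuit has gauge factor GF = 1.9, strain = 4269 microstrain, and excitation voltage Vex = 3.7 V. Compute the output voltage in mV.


Quarter bridge output: Vout = (GF * epsilon * Vex) / 4.
Vout = (1.9 * 4269e-6 * 3.7) / 4
Vout = 0.03001107 / 4 V
Vout = 0.00750277 V = 7.5028 mV

7.5028 mV


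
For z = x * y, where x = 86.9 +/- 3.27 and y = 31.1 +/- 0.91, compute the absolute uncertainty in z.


For a product z = x*y, the relative uncertainty is:
uz/z = sqrt((ux/x)^2 + (uy/y)^2)
Relative uncertainties: ux/x = 3.27/86.9 = 0.037629
uy/y = 0.91/31.1 = 0.02926
z = 86.9 * 31.1 = 2702.6
uz = 2702.6 * sqrt(0.037629^2 + 0.02926^2) = 128.825

128.825


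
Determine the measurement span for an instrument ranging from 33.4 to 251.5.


Span = upper range - lower range.
Span = 251.5 - (33.4)
Span = 218.1

218.1


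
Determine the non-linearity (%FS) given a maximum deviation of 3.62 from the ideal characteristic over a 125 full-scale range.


Linearity error = (max deviation / full scale) * 100%.
Linearity = (3.62 / 125) * 100
Linearity = 2.896 %FS

2.896 %FS


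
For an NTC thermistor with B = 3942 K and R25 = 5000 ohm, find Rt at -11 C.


NTC thermistor equation: Rt = R25 * exp(B * (1/T - 1/T25)).
T in Kelvin: 262.15 K, T25 = 298.15 K
1/T - 1/T25 = 1/262.15 - 1/298.15 = 0.00046059
B * (1/T - 1/T25) = 3942 * 0.00046059 = 1.8157
Rt = 5000 * exp(1.8157) = 30725.6 ohm

30725.6 ohm


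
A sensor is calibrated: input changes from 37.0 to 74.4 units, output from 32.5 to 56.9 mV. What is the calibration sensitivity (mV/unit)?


Sensitivity = (y2 - y1) / (x2 - x1).
S = (56.9 - 32.5) / (74.4 - 37.0)
S = 24.4 / 37.4
S = 0.6524 mV/unit

0.6524 mV/unit


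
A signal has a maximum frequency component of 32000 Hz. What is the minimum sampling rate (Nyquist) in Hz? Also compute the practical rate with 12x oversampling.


By Nyquist theorem, fs_min = 2 * fmax.
fs_min = 2 * 32000 = 64000 Hz
Practical rate = 12 * fs_min = 12 * 64000 = 768000 Hz

fs_min = 64000 Hz, fs_practical = 768000 Hz


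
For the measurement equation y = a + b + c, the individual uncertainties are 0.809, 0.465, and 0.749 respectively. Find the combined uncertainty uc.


For a sum of independent quantities, uc = sqrt(u1^2 + u2^2 + u3^2).
uc = sqrt(0.809^2 + 0.465^2 + 0.749^2)
uc = sqrt(0.654481 + 0.216225 + 0.561001)
uc = 1.1965

1.1965


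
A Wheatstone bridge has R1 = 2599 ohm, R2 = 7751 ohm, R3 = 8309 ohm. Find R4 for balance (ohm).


At balance: R1*R4 = R2*R3, so R4 = R2*R3/R1.
R4 = 7751 * 8309 / 2599
R4 = 64403059 / 2599
R4 = 24779.94 ohm

24779.94 ohm


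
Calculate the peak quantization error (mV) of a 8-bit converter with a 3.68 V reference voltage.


The maximum quantization error is +/- LSB/2.
LSB = Vref / 2^n = 3.68 / 256 = 0.014375 V
Max error = LSB / 2 = 0.014375 / 2 = 0.0071875 V
Max error = 7.1875 mV

7.1875 mV


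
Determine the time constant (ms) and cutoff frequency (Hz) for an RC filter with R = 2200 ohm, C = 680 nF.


Time constant: tau = R * C.
tau = 2200 * 6.80e-07 = 0.001496 s
tau = 1.496 ms
Cutoff frequency: fc = 1 / (2*pi*R*C).
fc = 1 / (2*pi*0.001496) = 106.39 Hz

tau = 1.496 ms, fc = 106.39 Hz


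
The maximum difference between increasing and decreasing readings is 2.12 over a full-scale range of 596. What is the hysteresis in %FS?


Hysteresis = (max difference / full scale) * 100%.
H = (2.12 / 596) * 100
H = 0.356 %FS

0.356 %FS


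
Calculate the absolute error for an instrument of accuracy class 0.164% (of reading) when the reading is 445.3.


Absolute error = (accuracy% / 100) * reading.
Error = (0.164 / 100) * 445.3
Error = 0.00164 * 445.3
Error = 0.7303

0.7303


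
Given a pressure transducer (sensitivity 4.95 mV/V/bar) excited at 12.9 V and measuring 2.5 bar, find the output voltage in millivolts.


Output = sensitivity * Vex * P.
Vout = 4.95 * 12.9 * 2.5
Vout = 63.855 * 2.5
Vout = 159.64 mV

159.64 mV


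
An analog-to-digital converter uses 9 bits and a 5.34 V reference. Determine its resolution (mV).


The resolution (LSB) of an ADC is Vref / 2^n.
LSB = 5.34 / 2^9
LSB = 5.34 / 512
LSB = 0.01042969 V = 10.4296875 mV

10.4296875 mV


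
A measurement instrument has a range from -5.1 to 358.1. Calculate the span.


Span = upper range - lower range.
Span = 358.1 - (-5.1)
Span = 363.2

363.2


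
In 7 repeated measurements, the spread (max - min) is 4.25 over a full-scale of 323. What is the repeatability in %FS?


Repeatability = (spread / full scale) * 100%.
R = (4.25 / 323) * 100
R = 1.316 %FS

1.316 %FS


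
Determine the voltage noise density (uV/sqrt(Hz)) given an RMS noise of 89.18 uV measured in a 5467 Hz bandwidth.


Noise spectral density = Vrms / sqrt(BW).
NSD = 89.18 / sqrt(5467)
NSD = 89.18 / 73.9392
NSD = 1.2061 uV/sqrt(Hz)

1.2061 uV/sqrt(Hz)


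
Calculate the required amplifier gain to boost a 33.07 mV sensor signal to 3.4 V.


Gain = Vout / Vin (converting to same units).
G = 3.4 V / 33.07 mV
G = 3400.0 mV / 33.07 mV
G = 102.81

102.81


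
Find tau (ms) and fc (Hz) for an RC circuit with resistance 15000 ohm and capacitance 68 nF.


Time constant: tau = R * C.
tau = 15000 * 6.80e-08 = 0.00102 s
tau = 1.02 ms
Cutoff frequency: fc = 1 / (2*pi*R*C).
fc = 1 / (2*pi*0.00102) = 156.03 Hz

tau = 1.02 ms, fc = 156.03 Hz


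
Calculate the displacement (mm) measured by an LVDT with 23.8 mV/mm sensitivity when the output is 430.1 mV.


Displacement = Vout / sensitivity.
d = 430.1 / 23.8
d = 18.071 mm

18.071 mm


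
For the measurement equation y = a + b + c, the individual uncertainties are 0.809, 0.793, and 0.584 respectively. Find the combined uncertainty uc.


For a sum of independent quantities, uc = sqrt(u1^2 + u2^2 + u3^2).
uc = sqrt(0.809^2 + 0.793^2 + 0.584^2)
uc = sqrt(0.654481 + 0.628849 + 0.341056)
uc = 1.2745

1.2745


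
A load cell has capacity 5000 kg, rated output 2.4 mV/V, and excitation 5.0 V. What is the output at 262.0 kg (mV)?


Vout = rated_output * Vex * (load / capacity).
Vout = 2.4 * 5.0 * (262.0 / 5000)
Vout = 2.4 * 5.0 * 0.0524
Vout = 0.629 mV

0.629 mV


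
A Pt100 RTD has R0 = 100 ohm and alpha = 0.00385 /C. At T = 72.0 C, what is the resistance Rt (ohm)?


The RTD equation: Rt = R0 * (1 + alpha * T).
Rt = 100 * (1 + 0.00385 * 72.0)
Rt = 100 * (1 + 0.2772)
Rt = 100 * 1.2772
Rt = 127.72 ohm

127.72 ohm


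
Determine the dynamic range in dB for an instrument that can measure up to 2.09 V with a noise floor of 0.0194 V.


Dynamic range = 20 * log10(Vmax / Vnoise).
DR = 20 * log10(2.09 / 0.0194)
DR = 20 * log10(107.73)
DR = 40.65 dB

40.65 dB


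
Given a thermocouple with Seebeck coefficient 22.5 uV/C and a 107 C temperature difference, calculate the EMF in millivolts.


The thermocouple output V = sensitivity * dT.
V = 22.5 uV/C * 107 C
V = 2407.5 uV
V = 2.408 mV

2.408 mV


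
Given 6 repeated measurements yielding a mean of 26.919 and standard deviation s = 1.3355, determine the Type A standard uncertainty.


The standard uncertainty for Type A evaluation is u = s / sqrt(n).
u = 1.3355 / sqrt(6)
u = 1.3355 / 2.4495
u = 0.5452

0.5452


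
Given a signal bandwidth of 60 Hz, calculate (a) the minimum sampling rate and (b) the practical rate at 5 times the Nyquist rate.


By Nyquist theorem, fs_min = 2 * fmax.
fs_min = 2 * 60 = 120 Hz
Practical rate = 5 * fs_min = 5 * 120 = 600 Hz

fs_min = 120 Hz, fs_practical = 600 Hz


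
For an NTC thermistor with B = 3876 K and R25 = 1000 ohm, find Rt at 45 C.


NTC thermistor equation: Rt = R25 * exp(B * (1/T - 1/T25)).
T in Kelvin: 318.15 K, T25 = 298.15 K
1/T - 1/T25 = 1/318.15 - 1/298.15 = -0.00021084
B * (1/T - 1/T25) = 3876 * -0.00021084 = -0.8172
Rt = 1000 * exp(-0.8172) = 441.7 ohm

441.7 ohm


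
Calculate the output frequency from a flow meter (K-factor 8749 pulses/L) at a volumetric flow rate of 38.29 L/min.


Frequency = K * Q / 60 (converting L/min to L/s).
f = 8749 * 38.29 / 60
f = 334999.21 / 60
f = 5583.32 Hz

5583.32 Hz


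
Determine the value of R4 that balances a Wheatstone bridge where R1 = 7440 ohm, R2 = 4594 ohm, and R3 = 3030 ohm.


At balance: R1*R4 = R2*R3, so R4 = R2*R3/R1.
R4 = 4594 * 3030 / 7440
R4 = 13919820 / 7440
R4 = 1870.94 ohm

1870.94 ohm


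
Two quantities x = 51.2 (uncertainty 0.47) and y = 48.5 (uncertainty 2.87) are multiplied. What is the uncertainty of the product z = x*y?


For a product z = x*y, the relative uncertainty is:
uz/z = sqrt((ux/x)^2 + (uy/y)^2)
Relative uncertainties: ux/x = 0.47/51.2 = 0.00918
uy/y = 2.87/48.5 = 0.059175
z = 51.2 * 48.5 = 2483.2
uz = 2483.2 * sqrt(0.00918^2 + 0.059175^2) = 148.702

148.702


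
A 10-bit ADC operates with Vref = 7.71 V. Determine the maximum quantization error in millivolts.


The maximum quantization error is +/- LSB/2.
LSB = Vref / 2^n = 7.71 / 1024 = 0.0075293 V
Max error = LSB / 2 = 0.0075293 / 2 = 0.00376465 V
Max error = 3.7646 mV

3.7646 mV


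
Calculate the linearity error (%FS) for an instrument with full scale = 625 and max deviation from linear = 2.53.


Linearity error = (max deviation / full scale) * 100%.
Linearity = (2.53 / 625) * 100
Linearity = 0.405 %FS

0.405 %FS


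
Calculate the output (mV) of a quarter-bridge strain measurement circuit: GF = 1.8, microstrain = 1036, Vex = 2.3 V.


Quarter bridge output: Vout = (GF * epsilon * Vex) / 4.
Vout = (1.8 * 1036e-6 * 2.3) / 4
Vout = 0.00428904 / 4 V
Vout = 0.00107226 V = 1.0723 mV

1.0723 mV


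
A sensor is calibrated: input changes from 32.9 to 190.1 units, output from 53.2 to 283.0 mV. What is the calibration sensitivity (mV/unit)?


Sensitivity = (y2 - y1) / (x2 - x1).
S = (283.0 - 53.2) / (190.1 - 32.9)
S = 229.8 / 157.2
S = 1.4618 mV/unit

1.4618 mV/unit


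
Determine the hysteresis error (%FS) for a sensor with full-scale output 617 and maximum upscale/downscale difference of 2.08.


Hysteresis = (max difference / full scale) * 100%.
H = (2.08 / 617) * 100
H = 0.337 %FS

0.337 %FS


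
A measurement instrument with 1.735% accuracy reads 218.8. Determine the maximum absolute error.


Absolute error = (accuracy% / 100) * reading.
Error = (1.735 / 100) * 218.8
Error = 0.01735 * 218.8
Error = 3.7962

3.7962


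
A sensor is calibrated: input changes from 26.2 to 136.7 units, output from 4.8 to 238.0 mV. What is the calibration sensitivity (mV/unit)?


Sensitivity = (y2 - y1) / (x2 - x1).
S = (238.0 - 4.8) / (136.7 - 26.2)
S = 233.2 / 110.5
S = 2.1104 mV/unit

2.1104 mV/unit


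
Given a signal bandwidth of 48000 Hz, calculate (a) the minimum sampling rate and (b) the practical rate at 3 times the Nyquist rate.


By Nyquist theorem, fs_min = 2 * fmax.
fs_min = 2 * 48000 = 96000 Hz
Practical rate = 3 * fs_min = 3 * 96000 = 288000 Hz

fs_min = 96000 Hz, fs_practical = 288000 Hz


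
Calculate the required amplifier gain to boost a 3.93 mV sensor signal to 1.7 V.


Gain = Vout / Vin (converting to same units).
G = 1.7 V / 3.93 mV
G = 1700.0 mV / 3.93 mV
G = 432.57

432.57


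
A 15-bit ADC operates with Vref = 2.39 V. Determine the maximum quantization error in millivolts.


The maximum quantization error is +/- LSB/2.
LSB = Vref / 2^n = 2.39 / 32768 = 7.294e-05 V
Max error = LSB / 2 = 7.294e-05 / 2 = 3.647e-05 V
Max error = 0.0365 mV

0.0365 mV


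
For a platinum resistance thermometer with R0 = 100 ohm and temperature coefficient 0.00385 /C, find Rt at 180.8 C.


The RTD equation: Rt = R0 * (1 + alpha * T).
Rt = 100 * (1 + 0.00385 * 180.8)
Rt = 100 * (1 + 0.69608)
Rt = 100 * 1.69608
Rt = 169.608 ohm

169.608 ohm


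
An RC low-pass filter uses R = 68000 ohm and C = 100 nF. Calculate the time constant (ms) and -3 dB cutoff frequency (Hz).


Time constant: tau = R * C.
tau = 68000 * 1.00e-07 = 0.0068 s
tau = 6.8 ms
Cutoff frequency: fc = 1 / (2*pi*R*C).
fc = 1 / (2*pi*0.0068) = 23.41 Hz

tau = 6.8 ms, fc = 23.41 Hz


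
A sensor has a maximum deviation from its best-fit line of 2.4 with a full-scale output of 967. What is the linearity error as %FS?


Linearity error = (max deviation / full scale) * 100%.
Linearity = (2.4 / 967) * 100
Linearity = 0.248 %FS

0.248 %FS


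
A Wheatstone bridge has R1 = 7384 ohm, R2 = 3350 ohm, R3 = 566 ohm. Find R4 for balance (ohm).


At balance: R1*R4 = R2*R3, so R4 = R2*R3/R1.
R4 = 3350 * 566 / 7384
R4 = 1896100 / 7384
R4 = 256.78 ohm

256.78 ohm


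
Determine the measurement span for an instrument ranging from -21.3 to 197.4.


Span = upper range - lower range.
Span = 197.4 - (-21.3)
Span = 218.7

218.7


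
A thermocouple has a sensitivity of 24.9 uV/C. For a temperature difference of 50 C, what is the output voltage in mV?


The thermocouple output V = sensitivity * dT.
V = 24.9 uV/C * 50 C
V = 1245.0 uV
V = 1.245 mV

1.245 mV


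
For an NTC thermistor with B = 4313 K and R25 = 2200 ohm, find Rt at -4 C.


NTC thermistor equation: Rt = R25 * exp(B * (1/T - 1/T25)).
T in Kelvin: 269.15 K, T25 = 298.15 K
1/T - 1/T25 = 1/269.15 - 1/298.15 = 0.00036138
B * (1/T - 1/T25) = 4313 * 0.00036138 = 1.5586
Rt = 2200 * exp(1.5586) = 10455.3 ohm

10455.3 ohm


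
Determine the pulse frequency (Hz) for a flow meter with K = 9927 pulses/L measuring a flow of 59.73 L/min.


Frequency = K * Q / 60 (converting L/min to L/s).
f = 9927 * 59.73 / 60
f = 592939.71 / 60
f = 9882.33 Hz

9882.33 Hz


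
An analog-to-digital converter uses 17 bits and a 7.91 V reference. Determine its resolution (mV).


The resolution (LSB) of an ADC is Vref / 2^n.
LSB = 7.91 / 2^17
LSB = 7.91 / 131072
LSB = 6.035e-05 V = 0.06034851 mV

0.06034851 mV


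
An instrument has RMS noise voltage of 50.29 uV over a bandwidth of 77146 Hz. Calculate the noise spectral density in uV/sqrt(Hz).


Noise spectral density = Vrms / sqrt(BW).
NSD = 50.29 / sqrt(77146)
NSD = 50.29 / 277.7517
NSD = 0.1811 uV/sqrt(Hz)

0.1811 uV/sqrt(Hz)


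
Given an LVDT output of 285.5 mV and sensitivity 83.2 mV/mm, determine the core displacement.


Displacement = Vout / sensitivity.
d = 285.5 / 83.2
d = 3.431 mm

3.431 mm


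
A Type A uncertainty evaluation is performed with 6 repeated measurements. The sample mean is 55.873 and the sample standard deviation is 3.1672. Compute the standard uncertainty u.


The standard uncertainty for Type A evaluation is u = s / sqrt(n).
u = 3.1672 / sqrt(6)
u = 3.1672 / 2.4495
u = 1.293

1.293


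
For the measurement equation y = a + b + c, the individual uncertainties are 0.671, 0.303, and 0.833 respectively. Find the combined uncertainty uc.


For a sum of independent quantities, uc = sqrt(u1^2 + u2^2 + u3^2).
uc = sqrt(0.671^2 + 0.303^2 + 0.833^2)
uc = sqrt(0.450241 + 0.091809 + 0.693889)
uc = 1.1117

1.1117


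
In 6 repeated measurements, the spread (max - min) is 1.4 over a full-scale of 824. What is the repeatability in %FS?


Repeatability = (spread / full scale) * 100%.
R = (1.4 / 824) * 100
R = 0.17 %FS

0.17 %FS


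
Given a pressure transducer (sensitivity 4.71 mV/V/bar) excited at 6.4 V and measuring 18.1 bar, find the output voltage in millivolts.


Output = sensitivity * Vex * P.
Vout = 4.71 * 6.4 * 18.1
Vout = 30.144 * 18.1
Vout = 545.61 mV

545.61 mV


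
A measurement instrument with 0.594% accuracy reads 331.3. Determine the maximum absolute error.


Absolute error = (accuracy% / 100) * reading.
Error = (0.594 / 100) * 331.3
Error = 0.00594 * 331.3
Error = 1.9679

1.9679


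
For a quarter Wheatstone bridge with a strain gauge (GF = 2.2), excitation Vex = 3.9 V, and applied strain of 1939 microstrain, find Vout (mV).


Quarter bridge output: Vout = (GF * epsilon * Vex) / 4.
Vout = (2.2 * 1939e-6 * 3.9) / 4
Vout = 0.01663662 / 4 V
Vout = 0.00415916 V = 4.1592 mV

4.1592 mV


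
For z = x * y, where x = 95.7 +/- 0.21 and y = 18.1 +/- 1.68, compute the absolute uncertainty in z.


For a product z = x*y, the relative uncertainty is:
uz/z = sqrt((ux/x)^2 + (uy/y)^2)
Relative uncertainties: ux/x = 0.21/95.7 = 0.002194
uy/y = 1.68/18.1 = 0.092818
z = 95.7 * 18.1 = 1732.2
uz = 1732.2 * sqrt(0.002194^2 + 0.092818^2) = 160.821

160.821


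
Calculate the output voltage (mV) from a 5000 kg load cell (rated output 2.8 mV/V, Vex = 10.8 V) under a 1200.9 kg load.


Vout = rated_output * Vex * (load / capacity).
Vout = 2.8 * 10.8 * (1200.9 / 5000)
Vout = 2.8 * 10.8 * 0.24018
Vout = 7.263 mV

7.263 mV


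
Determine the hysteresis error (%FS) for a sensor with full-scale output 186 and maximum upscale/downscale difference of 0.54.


Hysteresis = (max difference / full scale) * 100%.
H = (0.54 / 186) * 100
H = 0.29 %FS

0.29 %FS


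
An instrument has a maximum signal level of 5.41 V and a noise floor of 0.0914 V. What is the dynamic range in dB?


Dynamic range = 20 * log10(Vmax / Vnoise).
DR = 20 * log10(5.41 / 0.0914)
DR = 20 * log10(59.19)
DR = 35.45 dB

35.45 dB


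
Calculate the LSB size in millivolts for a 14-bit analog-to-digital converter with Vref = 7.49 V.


The resolution (LSB) of an ADC is Vref / 2^n.
LSB = 7.49 / 2^14
LSB = 7.49 / 16384
LSB = 0.00045715 V = 0.45715332 mV

0.45715332 mV


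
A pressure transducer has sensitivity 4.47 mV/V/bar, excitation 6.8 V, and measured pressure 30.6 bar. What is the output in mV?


Output = sensitivity * Vex * P.
Vout = 4.47 * 6.8 * 30.6
Vout = 30.396 * 30.6
Vout = 930.12 mV

930.12 mV


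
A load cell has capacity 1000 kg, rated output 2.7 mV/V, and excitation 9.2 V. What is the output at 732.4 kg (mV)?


Vout = rated_output * Vex * (load / capacity).
Vout = 2.7 * 9.2 * (732.4 / 1000)
Vout = 2.7 * 9.2 * 0.7324
Vout = 18.193 mV

18.193 mV


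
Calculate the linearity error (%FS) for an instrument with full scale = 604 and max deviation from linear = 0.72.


Linearity error = (max deviation / full scale) * 100%.
Linearity = (0.72 / 604) * 100
Linearity = 0.119 %FS

0.119 %FS


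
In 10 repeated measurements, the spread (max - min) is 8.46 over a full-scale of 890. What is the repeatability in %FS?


Repeatability = (spread / full scale) * 100%.
R = (8.46 / 890) * 100
R = 0.951 %FS

0.951 %FS


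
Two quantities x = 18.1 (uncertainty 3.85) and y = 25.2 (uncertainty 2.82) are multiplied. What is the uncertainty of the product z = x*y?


For a product z = x*y, the relative uncertainty is:
uz/z = sqrt((ux/x)^2 + (uy/y)^2)
Relative uncertainties: ux/x = 3.85/18.1 = 0.212707
uy/y = 2.82/25.2 = 0.111905
z = 18.1 * 25.2 = 456.1
uz = 456.1 * sqrt(0.212707^2 + 0.111905^2) = 109.627

109.627


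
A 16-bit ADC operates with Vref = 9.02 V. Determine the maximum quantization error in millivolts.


The maximum quantization error is +/- LSB/2.
LSB = Vref / 2^n = 9.02 / 65536 = 0.00013763 V
Max error = LSB / 2 = 0.00013763 / 2 = 6.882e-05 V
Max error = 0.0688 mV

0.0688 mV


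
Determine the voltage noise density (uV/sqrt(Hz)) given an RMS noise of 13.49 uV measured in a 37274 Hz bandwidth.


Noise spectral density = Vrms / sqrt(BW).
NSD = 13.49 / sqrt(37274)
NSD = 13.49 / 193.0648
NSD = 0.0699 uV/sqrt(Hz)

0.0699 uV/sqrt(Hz)


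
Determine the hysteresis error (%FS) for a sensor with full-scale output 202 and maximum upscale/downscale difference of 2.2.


Hysteresis = (max difference / full scale) * 100%.
H = (2.2 / 202) * 100
H = 1.089 %FS

1.089 %FS


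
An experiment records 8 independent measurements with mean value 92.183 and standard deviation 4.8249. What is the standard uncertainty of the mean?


The standard uncertainty for Type A evaluation is u = s / sqrt(n).
u = 4.8249 / sqrt(8)
u = 4.8249 / 2.8284
u = 1.7059

1.7059


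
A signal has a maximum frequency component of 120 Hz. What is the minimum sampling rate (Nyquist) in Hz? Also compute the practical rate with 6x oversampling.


By Nyquist theorem, fs_min = 2 * fmax.
fs_min = 2 * 120 = 240 Hz
Practical rate = 6 * fs_min = 6 * 240 = 1440 Hz

fs_min = 240 Hz, fs_practical = 1440 Hz


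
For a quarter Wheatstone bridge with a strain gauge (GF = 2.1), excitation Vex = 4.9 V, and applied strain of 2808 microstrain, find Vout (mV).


Quarter bridge output: Vout = (GF * epsilon * Vex) / 4.
Vout = (2.1 * 2808e-6 * 4.9) / 4
Vout = 0.02889432 / 4 V
Vout = 0.00722358 V = 7.2236 mV

7.2236 mV


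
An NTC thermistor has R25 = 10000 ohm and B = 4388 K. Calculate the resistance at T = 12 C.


NTC thermistor equation: Rt = R25 * exp(B * (1/T - 1/T25)).
T in Kelvin: 285.15 K, T25 = 298.15 K
1/T - 1/T25 = 1/285.15 - 1/298.15 = 0.00015291
B * (1/T - 1/T25) = 4388 * 0.00015291 = 0.671
Rt = 10000 * exp(0.671) = 19561.3 ohm

19561.3 ohm


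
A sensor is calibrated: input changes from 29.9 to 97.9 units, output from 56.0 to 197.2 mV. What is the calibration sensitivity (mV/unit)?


Sensitivity = (y2 - y1) / (x2 - x1).
S = (197.2 - 56.0) / (97.9 - 29.9)
S = 141.2 / 68.0
S = 2.0765 mV/unit

2.0765 mV/unit


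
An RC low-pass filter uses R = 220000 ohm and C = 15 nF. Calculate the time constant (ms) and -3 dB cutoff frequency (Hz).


Time constant: tau = R * C.
tau = 220000 * 1.50e-08 = 0.0033 s
tau = 3.3 ms
Cutoff frequency: fc = 1 / (2*pi*R*C).
fc = 1 / (2*pi*0.0033) = 48.23 Hz

tau = 3.3 ms, fc = 48.23 Hz


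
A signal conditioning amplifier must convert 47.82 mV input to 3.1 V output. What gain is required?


Gain = Vout / Vin (converting to same units).
G = 3.1 V / 47.82 mV
G = 3100.0 mV / 47.82 mV
G = 64.83

64.83


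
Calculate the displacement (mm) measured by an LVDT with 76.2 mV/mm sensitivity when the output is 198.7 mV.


Displacement = Vout / sensitivity.
d = 198.7 / 76.2
d = 2.608 mm

2.608 mm


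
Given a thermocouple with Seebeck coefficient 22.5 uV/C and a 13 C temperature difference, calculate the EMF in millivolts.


The thermocouple output V = sensitivity * dT.
V = 22.5 uV/C * 13 C
V = 292.5 uV
V = 0.292 mV

0.292 mV


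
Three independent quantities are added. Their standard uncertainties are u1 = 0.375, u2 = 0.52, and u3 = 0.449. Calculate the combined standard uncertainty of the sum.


For a sum of independent quantities, uc = sqrt(u1^2 + u2^2 + u3^2).
uc = sqrt(0.375^2 + 0.52^2 + 0.449^2)
uc = sqrt(0.140625 + 0.2704 + 0.201601)
uc = 0.7827

0.7827


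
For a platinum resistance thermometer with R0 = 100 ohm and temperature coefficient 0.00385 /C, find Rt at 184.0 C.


The RTD equation: Rt = R0 * (1 + alpha * T).
Rt = 100 * (1 + 0.00385 * 184.0)
Rt = 100 * (1 + 0.7084)
Rt = 100 * 1.7084
Rt = 170.84 ohm

170.84 ohm


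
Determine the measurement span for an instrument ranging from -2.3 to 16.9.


Span = upper range - lower range.
Span = 16.9 - (-2.3)
Span = 19.2

19.2


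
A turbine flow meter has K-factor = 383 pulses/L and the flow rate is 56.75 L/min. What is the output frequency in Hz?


Frequency = K * Q / 60 (converting L/min to L/s).
f = 383 * 56.75 / 60
f = 21735.25 / 60
f = 362.25 Hz

362.25 Hz


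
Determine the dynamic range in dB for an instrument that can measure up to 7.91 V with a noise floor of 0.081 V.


Dynamic range = 20 * log10(Vmax / Vnoise).
DR = 20 * log10(7.91 / 0.081)
DR = 20 * log10(97.65)
DR = 39.79 dB

39.79 dB


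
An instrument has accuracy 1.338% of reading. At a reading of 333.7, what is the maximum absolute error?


Absolute error = (accuracy% / 100) * reading.
Error = (1.338 / 100) * 333.7
Error = 0.01338 * 333.7
Error = 4.4649

4.4649


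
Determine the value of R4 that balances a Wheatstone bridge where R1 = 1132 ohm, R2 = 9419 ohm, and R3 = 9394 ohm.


At balance: R1*R4 = R2*R3, so R4 = R2*R3/R1.
R4 = 9419 * 9394 / 1132
R4 = 88482086 / 1132
R4 = 78164.39 ohm

78164.39 ohm


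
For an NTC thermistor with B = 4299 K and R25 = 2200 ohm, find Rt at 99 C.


NTC thermistor equation: Rt = R25 * exp(B * (1/T - 1/T25)).
T in Kelvin: 372.15 K, T25 = 298.15 K
1/T - 1/T25 = 1/372.15 - 1/298.15 = -0.00066693
B * (1/T - 1/T25) = 4299 * -0.00066693 = -2.8671
Rt = 2200 * exp(-2.8671) = 125.1 ohm

125.1 ohm


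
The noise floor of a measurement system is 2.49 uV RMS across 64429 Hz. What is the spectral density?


Noise spectral density = Vrms / sqrt(BW).
NSD = 2.49 / sqrt(64429)
NSD = 2.49 / 253.8287
NSD = 0.0098 uV/sqrt(Hz)

0.0098 uV/sqrt(Hz)


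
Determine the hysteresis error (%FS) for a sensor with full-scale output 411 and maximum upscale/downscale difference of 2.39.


Hysteresis = (max difference / full scale) * 100%.
H = (2.39 / 411) * 100
H = 0.582 %FS

0.582 %FS


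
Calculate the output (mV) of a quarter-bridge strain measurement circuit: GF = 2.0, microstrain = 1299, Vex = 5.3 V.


Quarter bridge output: Vout = (GF * epsilon * Vex) / 4.
Vout = (2.0 * 1299e-6 * 5.3) / 4
Vout = 0.0137694 / 4 V
Vout = 0.00344235 V = 3.4423 mV

3.4423 mV


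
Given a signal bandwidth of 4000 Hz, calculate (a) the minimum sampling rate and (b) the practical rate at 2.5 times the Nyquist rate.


By Nyquist theorem, fs_min = 2 * fmax.
fs_min = 2 * 4000 = 8000 Hz
Practical rate = 2.5 * fs_min = 2.5 * 8000 = 20000 Hz

fs_min = 8000 Hz, fs_practical = 20000 Hz


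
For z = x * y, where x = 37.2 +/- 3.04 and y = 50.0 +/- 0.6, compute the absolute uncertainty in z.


For a product z = x*y, the relative uncertainty is:
uz/z = sqrt((ux/x)^2 + (uy/y)^2)
Relative uncertainties: ux/x = 3.04/37.2 = 0.08172
uy/y = 0.6/50.0 = 0.012
z = 37.2 * 50.0 = 1860.0
uz = 1860.0 * sqrt(0.08172^2 + 0.012^2) = 153.63

153.63
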